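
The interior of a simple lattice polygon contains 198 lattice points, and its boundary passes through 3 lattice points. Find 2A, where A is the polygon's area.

397

By Pick's theorem, A = I + B/2 − 1 = 198 + 3/2 − 1 = 397/2.
Hence 2A = 397.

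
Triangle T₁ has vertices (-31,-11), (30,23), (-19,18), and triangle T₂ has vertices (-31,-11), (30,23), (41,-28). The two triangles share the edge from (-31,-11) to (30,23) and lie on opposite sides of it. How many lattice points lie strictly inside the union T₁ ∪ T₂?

2422

The union is the simple quadrilateral with vertices (-31,-11), (-19,18), (30,23), (41,-28) in order.
Using the shoelace formula, 2A = |((-31)·18 − (-19)·(-11)) + ((-19)·23 − 30·18) + (30·(-28) − 41·23) + (41·(-11) − (-31)·(-28))| = 4846, so the area is 2423.
Summing gcd(|Δx|,|Δy|) over the edges gives the boundary count: gcd(12,29) + gcd(49,5) + gcd(11,51) + gcd(72,17) = 1+1+1+1 = 4.
By Pick's theorem I = A − B/2 + 1 = 2423 − 4/2 + 1 = 2422.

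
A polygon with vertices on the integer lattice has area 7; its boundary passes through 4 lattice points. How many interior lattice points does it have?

6

From Pick's theorem, I = A − B/2 + 1 = 7 − 4/2 + 1 = 6.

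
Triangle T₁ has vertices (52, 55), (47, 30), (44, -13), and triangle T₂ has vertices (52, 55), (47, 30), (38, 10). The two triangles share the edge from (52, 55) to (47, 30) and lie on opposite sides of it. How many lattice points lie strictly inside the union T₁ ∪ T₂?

The union is the simple quadrilateral with vertices (52, 55), (44, -13), (47, 30), (38, 10) in order.
By the shoelace formula, twice the signed area is |[52·(-13) − 44·55] + [44·30 − 47·(-13)] + [47·10 − 38·30] + [38·55 − 52·10]| = 265, so the area is 132.5.
Along each edge there are gcd(|Δx|,|Δy|)+1 lattice points, so counting each shared vertex once the boundary has gcd(8,68) + gcd(3,43) + gcd(9,20) + gcd(14,45) = 4+1+1+1 = 7.
By Pick's theorem I = A − B/2 + 1 = 132.5 − 7/2 + 1 = 130.

130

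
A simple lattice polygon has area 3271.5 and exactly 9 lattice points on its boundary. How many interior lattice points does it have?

Pick's theorem A = I + B/2 − 1 rearranges to I = A − B/2 + 1 = 3271.5 − 9/2 + 1 = 3268.

3268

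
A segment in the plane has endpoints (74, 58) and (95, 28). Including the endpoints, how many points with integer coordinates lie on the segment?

4

The number of lattice points on a segment between lattice points is gcd(|Δx|,|Δy|) + 1 = gcd(21,30) + 1 = 3 + 1 = 4.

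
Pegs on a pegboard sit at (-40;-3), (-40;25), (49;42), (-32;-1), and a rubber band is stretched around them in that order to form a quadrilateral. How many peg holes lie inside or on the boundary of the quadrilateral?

Using the shoelace formula, 2A = |[(-40)·25 − (-40)·(-3)] + [(-40)·42 − 49·25] + [49·(-1) − (-32)·42] + [(-32)·(-3) − (-40)·(-1)]| = 2674, so the area is 1337.
The number of boundary lattice points is Σ gcd(|Δx|,|Δy|) = gcd(0,28) + gcd(89,17) + gcd(81,43) + gcd(8,2) = 28+1+1+2 = 32.
Pick's theorem gives I = A − B/2 + 1 = 1337 − 32/2 + 1 = 1322, so the closed region contains I + B = 1322 + 32 = 1354 lattice points.

1354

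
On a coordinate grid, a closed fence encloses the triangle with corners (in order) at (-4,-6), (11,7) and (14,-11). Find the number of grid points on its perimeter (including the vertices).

5

The number of boundary lattice points is Σ gcd(|Δx|,|Δy|) = gcd(15,13) + gcd(3,18) + gcd(18,5) = 1+3+1 = 5.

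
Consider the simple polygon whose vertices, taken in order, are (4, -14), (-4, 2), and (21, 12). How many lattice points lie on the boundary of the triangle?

14

Along each edge there are gcd(|Δx|,|Δy|)+1 lattice points, so counting each shared vertex once the boundary has gcd(8,16) + gcd(25,10) + gcd(17,26) = 8+5+1 = 14.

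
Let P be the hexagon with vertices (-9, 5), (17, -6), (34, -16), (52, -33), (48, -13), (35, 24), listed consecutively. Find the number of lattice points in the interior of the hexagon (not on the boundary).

1255

By the shoelace formula, twice the signed area is |[(-9)·(-6) − 17·5] + [17·(-16) − 34·(-6)] + [34·(-33) − 52·(-16)] + [52·(-13) − 48·(-33)] + [48·24 − 35·(-13)] + [35·5 − (-9)·24]| = 2517, so the area is 2517/2.
The number of boundary lattice points is Σ gcd(|Δx|,|Δy|) = gcd(26,11) + gcd(17,10) + gcd(18,17) + gcd(4,20) + gcd(13,37) + gcd(44,19) = 1+1+1+4+1+1 = 9.
Pick's theorem gives I = A − B/2 + 1 = 2517/2 − 9/2 + 1 = 1255.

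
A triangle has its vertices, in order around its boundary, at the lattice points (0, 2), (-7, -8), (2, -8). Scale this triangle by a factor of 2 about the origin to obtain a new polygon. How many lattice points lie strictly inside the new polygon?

The shoelace formula gives twice the area as |[0·(-8) − (-7)·2] + [(-7)·(-8) − 2·(-8)] + [2·2 − 0·(-8)]| = 90, so the area is 45.
The number of boundary lattice points is Σ gcd(|Δx|,|Δy|) = gcd(7,10) + gcd(9,0) + gcd(2,10) = 1+9+2 = 12.
Scaling by 2 multiplies the area by 2² = 4 (so the new area is 180) and multiplies the boundary lattice-point count by 2, giving 24.
By Pick's theorem, the interior count of the dilated polygon is 180 − 24/2 + 1 = 169.

169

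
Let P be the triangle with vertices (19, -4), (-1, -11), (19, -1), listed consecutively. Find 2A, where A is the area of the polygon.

60

The shoelace formula gives twice the area as |[19·(-11) − (-1)·(-4)] + [(-1)·(-1) − 19·(-11)] + [19·(-4) − 19·(-1)]| = 60, so the area is 30.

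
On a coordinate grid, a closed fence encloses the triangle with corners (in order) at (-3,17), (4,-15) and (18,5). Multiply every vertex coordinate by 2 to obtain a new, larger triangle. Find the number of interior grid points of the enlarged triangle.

Using the shoelace formula, 2A = |[(-3)·(-15) − 4·17] + [4·5 − 18·(-15)] + [18·17 − (-3)·5]| = 588, so the area is 294.
Along each edge there are gcd(|Δx|,|Δy|)+1 lattice points, so counting each shared vertex once the boundary has gcd(7,32) + gcd(14,20) + gcd(21,12) = 1+2+3 = 6.
Scaling by 2 multiplies the area by 2² = 4 (so the new area is 1176) and multiplies the boundary lattice-point count by 2, giving 12.
By Pick's theorem, the interior count of the dilated polygon is 1176 − 12/2 + 1 = 1171.

1171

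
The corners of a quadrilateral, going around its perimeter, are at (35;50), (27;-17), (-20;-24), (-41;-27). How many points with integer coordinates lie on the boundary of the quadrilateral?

6

The number of boundary lattice points is Σ gcd(|Δx|,|Δy|) = gcd(8,67) + gcd(47,7) + gcd(21,3) + gcd(76,77) = 1+1+3+1 = 6.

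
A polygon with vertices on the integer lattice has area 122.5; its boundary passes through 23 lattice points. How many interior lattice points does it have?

112

Pick's theorem A = I + B/2 − 1 rearranges to I = A − B/2 + 1 = 122.5 − 23/2 + 1 = 112.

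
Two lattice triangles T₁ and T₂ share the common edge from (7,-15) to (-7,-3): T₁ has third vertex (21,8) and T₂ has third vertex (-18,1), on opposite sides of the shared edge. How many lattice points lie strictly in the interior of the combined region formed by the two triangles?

282

The union is the simple quadrilateral with vertices (7,-15), (21,8), (-7,-3), (-18,1) in order.
The shoelace formula gives twice the area as |(7·8 − 21·(-15)) + (21·(-3) − (-7)·8) + ((-7)·1 − (-18)·(-3)) + ((-18)·(-15) − 7·1)| = 566, so the area is 283.
The number of boundary lattice points is Σ gcd(|Δx|,|Δy|) = gcd(14,23) + gcd(28,11) + gcd(11,4) + gcd(25,16) = 1+1+1+1 = 4.
By Pick's theorem I = A − B/2 + 1 = 283 − 4/2 + 1 = 282.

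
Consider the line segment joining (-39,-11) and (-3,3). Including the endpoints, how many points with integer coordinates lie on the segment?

3

The number of lattice points on a segment between lattice points is gcd(|Δx|,|Δy|) + 1 = gcd(36,14) + 1 = 2 + 1 = 3.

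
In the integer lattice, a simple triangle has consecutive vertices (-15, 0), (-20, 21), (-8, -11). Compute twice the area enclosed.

The shoelace formula gives twice the area as |((-15)·21 − (-20)·0) + ((-20)·(-11) − (-8)·21) + ((-8)·0 − (-15)·(-11))| = 92, so the area is 46.

92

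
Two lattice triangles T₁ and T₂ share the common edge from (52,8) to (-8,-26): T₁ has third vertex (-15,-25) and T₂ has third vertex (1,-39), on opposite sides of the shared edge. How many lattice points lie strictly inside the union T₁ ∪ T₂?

691

The union is the simple quadrilateral with vertices (52,8), (-15,-25), (-8,-26), (1,-39) in order.
Using the shoelace formula, 2A = |[52·(-25) − (-15)·8] + [(-15)·(-26) − (-8)·(-25)] + [(-8)·(-39) − 1·(-26)] + [1·8 − 52·(-39)]| = 1384, so the area is 692.
Summing gcd(|Δx|,|Δy|) over the edges gives the boundary count: gcd(67,33) + gcd(7,1) + gcd(9,13) + gcd(51,47) = 1+1+1+1 = 4.
By Pick's theorem I = A − B/2 + 1 = 692 − 4/2 + 1 = 691.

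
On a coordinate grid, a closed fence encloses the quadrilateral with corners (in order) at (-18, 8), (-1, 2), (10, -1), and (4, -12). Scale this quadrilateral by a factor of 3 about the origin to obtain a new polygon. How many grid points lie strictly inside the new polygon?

1555

The shoelace formula gives twice the area as |((-18)·2 − (-1)·8) + ((-1)·(-1) − 10·2) + (10·(-12) − 4·(-1)) + (4·8 − (-18)·(-12))| = 347, so the area is 347/2.
Summing gcd(|Δx|,|Δy|) over the edges gives the boundary count: gcd(17,6) + gcd(11,3) + gcd(6,11) + gcd(22,20) = 1+1+1+2 = 5.
Scaling by 3 multiplies the area by 3² = 9 (so the new area is 1561.5) and multiplies the boundary lattice-point count by 3, giving 15.
By Pick's theorem, the interior count of the dilated polygon is 1561.5 − 15/2 + 1 = 1555.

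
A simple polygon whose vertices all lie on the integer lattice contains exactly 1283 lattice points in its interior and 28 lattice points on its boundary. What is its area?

1296

By Pick's theorem, A = I + B/2 − 1 = 1283 + 28/2 − 1 = 1296.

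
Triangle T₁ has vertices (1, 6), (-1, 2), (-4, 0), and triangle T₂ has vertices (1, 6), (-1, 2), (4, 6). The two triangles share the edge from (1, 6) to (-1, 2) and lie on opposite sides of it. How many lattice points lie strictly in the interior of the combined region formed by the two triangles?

The union is the simple quadrilateral with vertices (1, 6), (-4, 0), (-1, 2), (4, 6) in order.
Using the shoelace formula, 2A = |(1·0 − (-4)·6) + ((-4)·2 − (-1)·0) + ((-1)·6 − 4·2) + (4·6 − 1·6)| = 20, so the area is 10.
Summing gcd(|Δx|,|Δy|) over the edges gives the boundary count: gcd(5,6) + gcd(3,2) + gcd(5,4) + gcd(3,0) = 1+1+1+3 = 6.
By Pick's theorem I = A − B/2 + 1 = 10 − 6/2 + 1 = 8.

8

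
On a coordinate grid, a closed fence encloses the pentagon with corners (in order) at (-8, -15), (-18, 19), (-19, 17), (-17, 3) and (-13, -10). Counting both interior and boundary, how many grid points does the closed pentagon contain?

101

The shoelace formula gives twice the area as |[(-8)·19 − (-18)·(-15)] + [(-18)·17 − (-19)·19] + [(-19)·3 − (-17)·17] + [(-17)·(-10) − (-13)·3] + [(-13)·(-15) − (-8)·(-10)]| = 189, so the area is 189/2.
The number of boundary lattice points is Σ gcd(|Δx|,|Δy|) = gcd(10,34) + gcd(1,2) + gcd(2,14) + gcd(4,13) + gcd(5,5) = 2+1+2+1+5 = 11.
Pick's theorem gives I = A − B/2 + 1 = 189/2 − 11/2 + 1 = 90, so the closed region contains I + B = 90 + 11 = 101 lattice points.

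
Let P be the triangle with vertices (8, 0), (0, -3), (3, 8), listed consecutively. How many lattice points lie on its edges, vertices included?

The number of boundary lattice points is Σ gcd(|Δx|,|Δy|) = gcd(8,3) + gcd(3,11) + gcd(5,8) = 1+1+1 = 3.

3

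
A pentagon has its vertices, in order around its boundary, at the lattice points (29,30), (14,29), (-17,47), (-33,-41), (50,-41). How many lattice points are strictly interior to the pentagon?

Using the shoelace formula, 2A = |(29·29 − 14·30) + (14·47 − (-17)·29) + ((-17)·(-41) − (-33)·47) + ((-33)·(-41) − 50·(-41)) + (50·30 − 29·(-41))| = 9912, so the area is 4956.
The number of boundary lattice points is Σ gcd(|Δx|,|Δy|) = gcd(15,1) + gcd(31,18) + gcd(16,88) + gcd(83,0) + gcd(21,71) = 1+1+8+83+1 = 94.
Pick's theorem gives I = A − B/2 + 1 = 4956 − 94/2 + 1 = 4910.

4910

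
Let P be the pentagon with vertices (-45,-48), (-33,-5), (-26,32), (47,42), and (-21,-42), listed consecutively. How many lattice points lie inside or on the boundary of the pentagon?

3565

Using the shoelace formula, 2A = |((-45)·(-5) − (-33)·(-48)) + ((-33)·32 − (-26)·(-5)) + ((-26)·42 − 47·32) + (47·(-42) − (-21)·42) + ((-21)·(-48) − (-45)·(-42))| = 7115, so the area is 7115/2.
The number of boundary lattice points is Σ gcd(|Δx|,|Δy|) = gcd(12,43) + gcd(7,37) + gcd(73,10) + gcd(68,84) + gcd(24,6) = 1+1+1+4+6 = 13.
Pick's theorem gives I = A − B/2 + 1 = 7115/2 − 13/2 + 1 = 3552, so the closed region contains I + B = 3552 + 13 = 3565 lattice points.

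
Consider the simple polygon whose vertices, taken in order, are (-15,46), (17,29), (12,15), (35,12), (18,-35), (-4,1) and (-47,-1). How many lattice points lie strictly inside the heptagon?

The shoelace formula gives twice the area as |((-15)·29 − 17·46) + (17·15 − 12·29) + (12·12 − 35·15) + (35·(-35) − 18·12) + (18·1 − (-4)·(-35)) + ((-4)·(-1) − (-47)·1) + ((-47)·46 − (-15)·(-1))| = 5380, so the area is 2690.
The number of boundary lattice points is Σ gcd(|Δx|,|Δy|) = gcd(32,17) + gcd(5,14) + gcd(23,3) + gcd(17,47) + gcd(22,36) + gcd(43,2) + gcd(32,47) = 1+1+1+1+2+1+1 = 8.
By Pick's theorem A = I + B/2 − 1, so I = 2690 − 8/2 + 1 = 2687.

2687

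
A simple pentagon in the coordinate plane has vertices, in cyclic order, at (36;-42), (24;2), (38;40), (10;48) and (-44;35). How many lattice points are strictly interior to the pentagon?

Using the shoelace formula, 2A = |(36·2 − 24·(-42)) + (24·40 − 38·2) + (38·48 − 10·40) + (10·35 − (-44)·48) + ((-44)·(-42) − 36·35)| = 6438, so the area is 3219.
Summing gcd(|Δx|,|Δy|) over the edges gives the boundary count: gcd(12,44) + gcd(14,38) + gcd(28,8) + gcd(54,13) + gcd(80,77) = 4+2+4+1+1 = 12.
Pick's theorem gives I = A − B/2 + 1 = 3219 − 12/2 + 1 = 3214.

3214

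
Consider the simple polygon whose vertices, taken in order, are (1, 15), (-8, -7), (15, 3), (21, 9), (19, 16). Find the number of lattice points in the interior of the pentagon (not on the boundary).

Using the shoelace formula, 2A = |(1·(-7) − (-8)·15) + ((-8)·3 − 15·(-7)) + (15·9 − 21·3) + (21·16 − 19·9) + (19·15 − 1·16)| = 700, so the area is 350.
Along each edge there are gcd(|Δx|,|Δy|)+1 lattice points, so counting each shared vertex once the boundary has gcd(9,22) + gcd(23,10) + gcd(6,6) + gcd(2,7) + gcd(18,1) = 1+1+6+1+1 = 10.
Pick's theorem gives I = A − B/2 + 1 = 350 − 10/2 + 1 = 346.

346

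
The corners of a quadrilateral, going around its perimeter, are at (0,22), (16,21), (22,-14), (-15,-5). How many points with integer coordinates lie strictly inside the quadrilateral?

Using the shoelace formula, 2A = |(0·21 − 16·22) + (16·(-14) − 22·21) + (22·(-5) − (-15)·(-14)) + ((-15)·22 − 0·(-5))| = 1688, so the area is 844.
The number of boundary lattice points is Σ gcd(|Δx|,|Δy|) = gcd(16,1) + gcd(6,35) + gcd(37,9) + gcd(15,27) = 1+1+1+3 = 6.
Pick's theorem gives I = A − B/2 + 1 = 844 − 6/2 + 1 = 842.

842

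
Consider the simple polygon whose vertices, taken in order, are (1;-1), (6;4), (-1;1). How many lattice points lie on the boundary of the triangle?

Summing gcd(|Δx|,|Δy|) over the edges gives the boundary count: gcd(5,5) + gcd(7,3) + gcd(2,2) = 5+1+2 = 8.

8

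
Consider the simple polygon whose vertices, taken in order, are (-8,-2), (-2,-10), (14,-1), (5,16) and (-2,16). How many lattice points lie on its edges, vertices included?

Summing gcd(|Δx|,|Δy|) over the edges gives the boundary count: gcd(6,8) + gcd(16,9) + gcd(9,17) + gcd(7,0) + gcd(6,18) = 2+1+1+7+6 = 17.

17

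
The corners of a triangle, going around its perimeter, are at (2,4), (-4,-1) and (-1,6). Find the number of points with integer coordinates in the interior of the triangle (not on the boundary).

The shoelace formula gives twice the area as |(2·(-1) − (-4)·4) + ((-4)·6 − (-1)·(-1)) + ((-1)·4 − 2·6)| = 27, so the area is 27/2.
Summing gcd(|Δx|,|Δy|) over the edges gives the boundary count: gcd(6,5) + gcd(3,7) + gcd(3,2) = 1+1+1 = 3.
By Pick's theorem A = I + B/2 − 1, so I = 27/2 − 3/2 + 1 = 13.

13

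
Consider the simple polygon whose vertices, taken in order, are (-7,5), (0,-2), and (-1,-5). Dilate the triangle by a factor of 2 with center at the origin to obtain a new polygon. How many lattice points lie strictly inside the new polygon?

47

The shoelace formula gives twice the area as |((-7)·(-2) − 0·5) + (0·(-5) − (-1)·(-2)) + ((-1)·5 − (-7)·(-5))| = 28, so the area is 14.
Along each edge there are gcd(|Δx|,|Δy|)+1 lattice points, so counting each shared vertex once the boundary has gcd(7,7) + gcd(1,3) + gcd(6,10) = 7+1+2 = 10.
Scaling by 2 multiplies the area by 2² = 4 (so the new area is 56) and multiplies the boundary lattice-point count by 2, giving 20.
By Pick's theorem, the interior count of the dilated polygon is 56 − 20/2 + 1 = 47.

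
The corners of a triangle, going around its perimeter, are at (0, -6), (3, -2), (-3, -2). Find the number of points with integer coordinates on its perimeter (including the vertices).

Along each edge there are gcd(|Δx|,|Δy|)+1 lattice points, so counting each shared vertex once the boundary has gcd(3,4) + gcd(6,0) + gcd(3,4) = 1+6+1 = 8.

8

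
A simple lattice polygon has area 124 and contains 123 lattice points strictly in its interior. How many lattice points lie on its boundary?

4

Pick's theorem gives A = I + B/2 − 1, so B = 2(A − I + 1) = 2(124 − 123 + 1) = 4.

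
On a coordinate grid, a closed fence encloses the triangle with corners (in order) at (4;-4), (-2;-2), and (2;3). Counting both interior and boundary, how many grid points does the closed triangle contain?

22

Using the shoelace formula, 2A = |(4·(-2) − (-2)·(-4)) + ((-2)·3 − 2·(-2)) + (2·(-4) − 4·3)| = 38, so the area is 19.
Along each edge there are gcd(|Δx|,|Δy|)+1 lattice points, so counting each shared vertex once the boundary has gcd(6,2) + gcd(4,5) + gcd(2,7) = 2+1+1 = 4.
Pick's theorem gives I = A − B/2 + 1 = 19 − 4/2 + 1 = 18, so the closed region contains I + B = 18 + 4 = 22 lattice points.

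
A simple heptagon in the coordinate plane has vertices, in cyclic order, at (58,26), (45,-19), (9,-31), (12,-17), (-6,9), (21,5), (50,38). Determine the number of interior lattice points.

1913

The shoelace formula gives twice the area as |(58·(-19) − 45·26) + (45·(-31) − 9·(-19)) + (9·(-17) − 12·(-31)) + (12·9 − (-6)·(-17)) + ((-6)·5 − 21·9) + (21·38 − 50·5) + (50·26 − 58·38)| = 3846, so the area is 1923.
Along each edge there are gcd(|Δx|,|Δy|)+1 lattice points, so counting each shared vertex once the boundary has gcd(13,45) + gcd(36,12) + gcd(3,14) + gcd(18,26) + gcd(27,4) + gcd(29,33) + gcd(8,12) = 1+12+1+2+1+1+4 = 22.
Pick's theorem gives I = A − B/2 + 1 = 1923 − 22/2 + 1 = 1913.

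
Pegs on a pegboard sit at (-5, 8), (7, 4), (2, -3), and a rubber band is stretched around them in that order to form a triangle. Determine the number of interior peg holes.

50

By the shoelace formula, twice the signed area is |[(-5)·4 − 7·8] + [7·(-3) − 2·4] + [2·8 − (-5)·(-3)]| = 104, so the area is 52.
The number of boundary lattice points is Σ gcd(|Δx|,|Δy|) = gcd(12,4) + gcd(5,7) + gcd(7,11) = 4+1+1 = 6.
Pick's theorem gives I = A − B/2 + 1 = 52 − 6/2 + 1 = 50.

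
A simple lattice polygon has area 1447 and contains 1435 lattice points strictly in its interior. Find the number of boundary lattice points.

Pick's theorem gives A = I + B/2 − 1, so B = 2(A − I + 1) = 2(1447 − 1435 + 1) = 26.

26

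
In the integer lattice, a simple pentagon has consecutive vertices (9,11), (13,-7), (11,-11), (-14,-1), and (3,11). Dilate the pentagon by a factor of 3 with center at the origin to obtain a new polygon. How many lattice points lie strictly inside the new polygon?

The shoelace formula gives twice the area as |(9·(-7) − 13·11) + (13·(-11) − 11·(-7)) + (11·(-1) − (-14)·(-11)) + ((-14)·11 − 3·(-1)) + (3·11 − 9·11)| = 654, so the area is 327.
The number of boundary lattice points is Σ gcd(|Δx|,|Δy|) = gcd(4,18) + gcd(2,4) + gcd(25,10) + gcd(17,12) + gcd(6,0) = 2+2+5+1+6 = 16.
Scaling by 3 multiplies the area by 3² = 9 (so the new area is 2943) and multiplies the boundary lattice-point count by 3, giving 48.
By Pick's theorem, the interior count of the dilated polygon is 2943 − 48/2 + 1 = 2920.

2920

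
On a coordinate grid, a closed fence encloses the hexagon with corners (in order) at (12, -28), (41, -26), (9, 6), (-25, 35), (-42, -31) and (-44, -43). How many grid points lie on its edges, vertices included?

38

Along each edge there are gcd(|Δx|,|Δy|)+1 lattice points, so counting each shared vertex once the boundary has gcd(29,2) + gcd(32,32) + gcd(34,29) + gcd(17,66) + gcd(2,12) + gcd(56,15) = 1+32+1+1+2+1 = 38.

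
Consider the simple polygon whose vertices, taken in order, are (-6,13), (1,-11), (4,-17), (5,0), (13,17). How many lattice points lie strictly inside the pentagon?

258

Using the shoelace formula, 2A = |[(-6)·(-11) − 1·13] + [1·(-17) − 4·(-11)] + [4·0 − 5·(-17)] + [5·17 − 13·0] + [13·13 − (-6)·17]| = 521, so the area is 260.5.
Summing gcd(|Δx|,|Δy|) over the edges gives the boundary count: gcd(7,24) + gcd(3,6) + gcd(1,17) + gcd(8,17) + gcd(19,4) = 1+3+1+1+1 = 7.
Pick's theorem gives I = A − B/2 + 1 = 260.5 − 7/2 + 1 = 258.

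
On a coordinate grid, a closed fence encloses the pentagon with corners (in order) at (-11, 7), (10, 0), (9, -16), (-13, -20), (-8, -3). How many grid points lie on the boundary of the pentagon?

12

Along each edge there are gcd(|Δx|,|Δy|)+1 lattice points, so counting each shared vertex once the boundary has gcd(21,7) + gcd(1,16) + gcd(22,4) + gcd(5,17) + gcd(3,10) = 7+1+2+1+1 = 12.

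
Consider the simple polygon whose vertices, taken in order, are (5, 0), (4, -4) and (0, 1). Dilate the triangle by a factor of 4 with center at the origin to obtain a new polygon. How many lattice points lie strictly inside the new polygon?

163

By the shoelace formula, twice the signed area is |(5·(-4) − 4·0) + (4·1 − 0·(-4)) + (0·0 − 5·1)| = 21, so the area is 10.5.
Summing gcd(|Δx|,|Δy|) over the edges gives the boundary count: gcd(1,4) + gcd(4,5) + gcd(5,1) = 1+1+1 = 3.
Scaling by 4 multiplies the area by 4² = 16 (so the new area is 168) and multiplies the boundary lattice-point count by 4, giving 12.
By Pick's theorem, the interior count of the dilated polygon is 168 − 12/2 + 1 = 163.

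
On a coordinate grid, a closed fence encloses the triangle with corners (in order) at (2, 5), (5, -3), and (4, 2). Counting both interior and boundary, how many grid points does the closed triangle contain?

By the shoelace formula, twice the signed area is |[2·(-3) − 5·5] + [5·2 − 4·(-3)] + [4·5 − 2·2]| = 7, so the area is 3.5.
The number of boundary lattice points is Σ gcd(|Δx|,|Δy|) = gcd(3,8) + gcd(1,5) + gcd(2,3) = 1+1+1 = 3.
Pick's theorem gives I = A − B/2 + 1 = 3.5 − 3/2 + 1 = 3, so the closed region contains I + B = 3 + 3 = 6 lattice points.

6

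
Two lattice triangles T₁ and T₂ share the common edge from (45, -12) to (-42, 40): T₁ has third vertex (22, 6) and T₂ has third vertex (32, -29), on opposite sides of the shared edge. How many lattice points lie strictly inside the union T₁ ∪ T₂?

1261

The union is the simple quadrilateral with vertices (45, -12), (22, 6), (-42, 40), (32, -29) in order.
Using the shoelace formula, 2A = |[45·6 − 22·(-12)] + [22·40 − (-42)·6] + [(-42)·(-29) − 32·40] + [32·(-12) − 45·(-29)]| = 2525, so the area is 1262.5.
The number of boundary lattice points is Σ gcd(|Δx|,|Δy|) = gcd(23,18) + gcd(64,34) + gcd(74,69) + gcd(13,17) = 1+2+1+1 = 5.
By Pick's theorem I = A − B/2 + 1 = 1262.5 − 5/2 + 1 = 1261.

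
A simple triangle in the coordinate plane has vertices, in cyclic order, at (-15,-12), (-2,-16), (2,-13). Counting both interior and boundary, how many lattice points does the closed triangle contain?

30

Using the shoelace formula, 2A = |[(-15)·(-16) − (-2)·(-12)] + [(-2)·(-13) − 2·(-16)] + [2·(-12) − (-15)·(-13)]| = 55, so the area is 55/2.
The number of boundary lattice points is Σ gcd(|Δx|,|Δy|) = gcd(13,4) + gcd(4,3) + gcd(17,1) = 1+1+1 = 3.
Pick's theorem gives I = A − B/2 + 1 = 55/2 − 3/2 + 1 = 27, so the closed region contains I + B = 27 + 3 = 30 lattice points.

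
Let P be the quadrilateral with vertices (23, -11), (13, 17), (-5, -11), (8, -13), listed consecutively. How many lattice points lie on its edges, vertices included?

The number of boundary lattice points is Σ gcd(|Δx|,|Δy|) = gcd(10,28) + gcd(18,28) + gcd(13,2) + gcd(15,2) = 2+2+1+1 = 6.

6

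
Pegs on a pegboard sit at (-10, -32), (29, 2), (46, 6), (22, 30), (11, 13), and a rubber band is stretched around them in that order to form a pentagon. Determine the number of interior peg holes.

972

Using the shoelace formula, 2A = |((-10)·2 − 29·(-32)) + (29·6 − 46·2) + (46·30 − 22·6) + (22·13 − 11·30) + (11·(-32) − (-10)·13)| = 1972, so the area is 986.
Summing gcd(|Δx|,|Δy|) over the edges gives the boundary count: gcd(39,34) + gcd(17,4) + gcd(24,24) + gcd(11,17) + gcd(21,45) = 1+1+24+1+3 = 30.
By Pick's theorem A = I + B/2 − 1, so I = 986 − 30/2 + 1 = 972.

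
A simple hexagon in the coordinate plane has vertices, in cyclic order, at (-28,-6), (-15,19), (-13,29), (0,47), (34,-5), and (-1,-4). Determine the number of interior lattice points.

1630

Using the shoelace formula, 2A = |[(-28)·19 − (-15)·(-6)] + [(-15)·29 − (-13)·19] + [(-13)·47 − 0·29] + [0·(-5) − 34·47] + [34·(-4) − (-1)·(-5)] + [(-1)·(-6) − (-28)·(-4)]| = 3266, so the area is 1633.
Along each edge there are gcd(|Δx|,|Δy|)+1 lattice points, so counting each shared vertex once the boundary has gcd(13,25) + gcd(2,10) + gcd(13,18) + gcd(34,52) + gcd(35,1) + gcd(27,2) = 1+2+1+2+1+1 = 8.
Pick's theorem gives I = A − B/2 + 1 = 1633 − 8/2 + 1 = 1630.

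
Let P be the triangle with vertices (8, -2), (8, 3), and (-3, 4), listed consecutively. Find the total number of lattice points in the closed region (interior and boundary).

By the shoelace formula, twice the signed area is |(8·3 − 8·(-2)) + (8·4 − (-3)·3) + ((-3)·(-2) − 8·4)| = 55, so the area is 27.5.
The number of boundary lattice points is Σ gcd(|Δx|,|Δy|) = gcd(0,5) + gcd(11,1) + gcd(11,6) = 5+1+1 = 7.
Pick's theorem gives I = A − B/2 + 1 = 27.5 − 7/2 + 1 = 25, so the closed region contains I + B = 25 + 7 = 32 lattice points.

32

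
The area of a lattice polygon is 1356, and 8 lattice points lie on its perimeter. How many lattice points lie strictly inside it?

1353

From Pick's theorem, I = A − B/2 + 1 = 1356 − 8/2 + 1 = 1353.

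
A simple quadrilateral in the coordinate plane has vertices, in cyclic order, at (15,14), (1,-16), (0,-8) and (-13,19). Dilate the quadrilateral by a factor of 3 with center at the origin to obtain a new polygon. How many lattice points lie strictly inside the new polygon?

3742

The shoelace formula gives twice the area as |[15·(-16) − 1·14] + [1·(-8) − 0·(-16)] + [0·19 − (-13)·(-8)] + [(-13)·14 − 15·19]| = 833, so the area is 833/2.
Along each edge there are gcd(|Δx|,|Δy|)+1 lattice points, so counting each shared vertex once the boundary has gcd(14,30) + gcd(1,8) + gcd(13,27) + gcd(28,5) = 2+1+1+1 = 5.
Scaling by 3 multiplies the area by 3² = 9 (so the new area is 7497/2) and multiplies the boundary lattice-point count by 3, giving 15.
By Pick's theorem, the interior count of the dilated polygon is 7497/2 − 15/2 + 1 = 3742.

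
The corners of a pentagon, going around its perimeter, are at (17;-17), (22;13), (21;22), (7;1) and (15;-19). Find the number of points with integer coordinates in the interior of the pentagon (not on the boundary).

288

Using the shoelace formula, 2A = |(17·13 − 22·(-17)) + (22·22 − 21·13) + (21·1 − 7·22) + (7·(-19) − 15·1) + (15·(-17) − 17·(-19))| = 593, so the area is 296.5.
Along each edge there are gcd(|Δx|,|Δy|)+1 lattice points, so counting each shared vertex once the boundary has gcd(5,30) + gcd(1,9) + gcd(14,21) + gcd(8,20) + gcd(2,2) = 5+1+7+4+2 = 19.
By Pick's theorem A = I + B/2 − 1, so I = 296.5 − 19/2 + 1 = 288.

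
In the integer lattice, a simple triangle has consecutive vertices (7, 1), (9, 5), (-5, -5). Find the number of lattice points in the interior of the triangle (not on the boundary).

14

The shoelace formula gives twice the area as |[7·5 − 9·1] + [9·(-5) − (-5)·5] + [(-5)·1 − 7·(-5)]| = 36, so the area is 18.
Along each edge there are gcd(|Δx|,|Δy|)+1 lattice points, so counting each shared vertex once the boundary has gcd(2,4) + gcd(14,10) + gcd(12,6) = 2+2+6 = 10.
Pick's theorem gives I = A − B/2 + 1 = 18 − 10/2 + 1 = 14.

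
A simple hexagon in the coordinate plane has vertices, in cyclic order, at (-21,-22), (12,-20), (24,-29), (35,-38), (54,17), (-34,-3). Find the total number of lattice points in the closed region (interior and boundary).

2340

Using the shoelace formula, 2A = |[(-21)·(-20) − 12·(-22)] + [12·(-29) − 24·(-20)] + [24·(-38) − 35·(-29)] + [35·17 − 54·(-38)] + [54·(-3) − (-34)·17] + [(-34)·(-22) − (-21)·(-3)]| = 4667, so the area is 2333.5.
Along each edge there are gcd(|Δx|,|Δy|)+1 lattice points, so counting each shared vertex once the boundary has gcd(33,2) + gcd(12,9) + gcd(11,9) + gcd(19,55) + gcd(88,20) + gcd(13,19) = 1+3+1+1+4+1 = 11.
Pick's theorem gives I = A − B/2 + 1 = 2333.5 − 11/2 + 1 = 2329, so the closed region contains I + B = 2329 + 11 = 2340 lattice points.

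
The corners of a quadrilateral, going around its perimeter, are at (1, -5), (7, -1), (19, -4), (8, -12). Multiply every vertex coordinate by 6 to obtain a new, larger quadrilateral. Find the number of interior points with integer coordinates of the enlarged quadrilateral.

Using the shoelace formula, 2A = |[1·(-1) − 7·(-5)] + [7·(-4) − 19·(-1)] + [19·(-12) − 8·(-4)] + [8·(-5) − 1·(-12)]| = 199, so the area is 199/2.
The number of boundary lattice points is Σ gcd(|Δx|,|Δy|) = gcd(6,4) + gcd(12,3) + gcd(11,8) + gcd(7,7) = 2+3+1+7 = 13.
Scaling by 6 multiplies the area by 6² = 36 (so the new area is 3582) and multiplies the boundary lattice-point count by 6, giving 78.
By Pick's theorem, the interior count of the dilated polygon is 3582 − 78/2 + 1 = 3544.

3544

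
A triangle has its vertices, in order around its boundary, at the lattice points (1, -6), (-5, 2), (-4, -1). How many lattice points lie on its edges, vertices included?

Summing gcd(|Δx|,|Δy|) over the edges gives the boundary count: gcd(6,8) + gcd(1,3) + gcd(5,5) = 2+1+5 = 8.

8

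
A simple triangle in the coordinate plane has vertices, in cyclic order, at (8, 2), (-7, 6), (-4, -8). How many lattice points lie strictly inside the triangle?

98

Using the shoelace formula, 2A = |[8·6 − (-7)·2] + [(-7)·(-8) − (-4)·6] + [(-4)·2 − 8·(-8)]| = 198, so the area is 99.
Summing gcd(|Δx|,|Δy|) over the edges gives the boundary count: gcd(15,4) + gcd(3,14) + gcd(12,10) = 1+1+2 = 4.
Pick's theorem gives I = A − B/2 + 1 = 99 − 4/2 + 1 = 98.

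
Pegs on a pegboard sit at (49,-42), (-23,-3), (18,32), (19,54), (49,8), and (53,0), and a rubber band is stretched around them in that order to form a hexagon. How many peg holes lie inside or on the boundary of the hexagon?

By the shoelace formula, twice the signed area is |[49·(-3) − (-23)·(-42)] + [(-23)·32 − 18·(-3)] + [18·54 − 19·32] + [19·8 − 49·54] + [49·0 − 53·8] + [53·(-42) − 49·0]| = 6575, so the area is 6575/2.
Summing gcd(|Δx|,|Δy|) over the edges gives the boundary count: gcd(72,39) + gcd(41,35) + gcd(1,22) + gcd(30,46) + gcd(4,8) + gcd(4,42) = 3+1+1+2+4+2 = 13.
Pick's theorem gives I = A − B/2 + 1 = 6575/2 − 13/2 + 1 = 3282, so the closed region contains I + B = 3282 + 13 = 3295 lattice points.

3295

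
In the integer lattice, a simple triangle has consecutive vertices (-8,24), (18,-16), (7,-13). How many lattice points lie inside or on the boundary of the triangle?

184

Using the shoelace formula, 2A = |[(-8)·(-16) − 18·24] + [18·(-13) − 7·(-16)] + [7·24 − (-8)·(-13)]| = 362, so the area is 181.
Summing gcd(|Δx|,|Δy|) over the edges gives the boundary count: gcd(26,40) + gcd(11,3) + gcd(15,37) = 2+1+1 = 4.
Pick's theorem gives I = A − B/2 + 1 = 181 − 4/2 + 1 = 180, so the closed region contains I + B = 180 + 4 = 184 lattice points.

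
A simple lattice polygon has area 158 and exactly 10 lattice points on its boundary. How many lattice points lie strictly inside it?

154

From Pick's theorem, I = A − B/2 + 1 = 158 − 10/2 + 1 = 154.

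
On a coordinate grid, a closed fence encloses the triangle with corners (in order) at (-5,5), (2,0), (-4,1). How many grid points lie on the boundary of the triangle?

Summing gcd(|Δx|,|Δy|) over the edges gives the boundary count: gcd(7,5) + gcd(6,1) + gcd(1,4) = 1+1+1 = 3.

3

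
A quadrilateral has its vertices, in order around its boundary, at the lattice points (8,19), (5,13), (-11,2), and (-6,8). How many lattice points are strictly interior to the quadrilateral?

The shoelace formula gives twice the area as |(8·13 − 5·19) + (5·2 − (-11)·13) + ((-11)·8 − (-6)·2) + ((-6)·19 − 8·8)| = 92, so the area is 46.
The number of boundary lattice points is Σ gcd(|Δx|,|Δy|) = gcd(3,6) + gcd(16,11) + gcd(5,6) + gcd(14,11) = 3+1+1+1 = 6.
Pick's theorem gives I = A − B/2 + 1 = 46 − 6/2 + 1 = 44.

44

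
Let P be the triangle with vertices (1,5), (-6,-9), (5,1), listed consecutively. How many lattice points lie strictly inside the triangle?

Using the shoelace formula, 2A = |[1·(-9) − (-6)·5] + [(-6)·1 − 5·(-9)] + [5·5 − 1·1]| = 84, so the area is 42.
Summing gcd(|Δx|,|Δy|) over the edges gives the boundary count: gcd(7,14) + gcd(11,10) + gcd(4,4) = 7+1+4 = 12.
Pick's theorem gives I = A − B/2 + 1 = 42 − 12/2 + 1 = 37.

37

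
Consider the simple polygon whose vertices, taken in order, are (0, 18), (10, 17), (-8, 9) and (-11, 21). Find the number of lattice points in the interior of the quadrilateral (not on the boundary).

108

By the shoelace formula, twice the signed area is |(0·17 − 10·18) + (10·9 − (-8)·17) + ((-8)·21 − (-11)·9) + ((-11)·18 − 0·21)| = 221, so the area is 110.5.
Along each edge there are gcd(|Δx|,|Δy|)+1 lattice points, so counting each shared vertex once the boundary has gcd(10,1) + gcd(18,8) + gcd(3,12) + gcd(11,3) = 1+2+3+1 = 7.
Pick's theorem gives I = A − B/2 + 1 = 110.5 − 7/2 + 1 = 108.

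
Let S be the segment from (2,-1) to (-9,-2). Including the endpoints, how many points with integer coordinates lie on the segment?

The number of lattice points on a segment between lattice points is gcd(|Δx|,|Δy|) + 1 = gcd(11,1) + 1 = 1 + 1 = 2.

2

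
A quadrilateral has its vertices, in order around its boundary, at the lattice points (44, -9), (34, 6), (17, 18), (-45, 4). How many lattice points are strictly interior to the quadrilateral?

1090

Using the shoelace formula, 2A = |(44·6 − 34·(-9)) + (34·18 − 17·6) + (17·4 − (-45)·18) + ((-45)·(-9) − 44·4)| = 2187, so the area is 1093.5.
Summing gcd(|Δx|,|Δy|) over the edges gives the boundary count: gcd(10,15) + gcd(17,12) + gcd(62,14) + gcd(89,13) = 5+1+2+1 = 9.
Pick's theorem gives I = A − B/2 + 1 = 1093.5 − 9/2 + 1 = 1090.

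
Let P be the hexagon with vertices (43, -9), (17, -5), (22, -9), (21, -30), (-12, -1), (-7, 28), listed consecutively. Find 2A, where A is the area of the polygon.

2441

Using the shoelace formula, 2A = |[43·(-5) − 17·(-9)] + [17·(-9) − 22·(-5)] + [22·(-30) − 21·(-9)] + [21·(-1) − (-12)·(-30)] + [(-12)·28 − (-7)·(-1)] + [(-7)·(-9) − 43·28]| = 2441, so the area is 1220.5.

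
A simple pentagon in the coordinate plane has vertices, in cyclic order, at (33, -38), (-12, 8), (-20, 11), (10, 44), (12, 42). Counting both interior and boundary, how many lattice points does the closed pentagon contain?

1557

The shoelace formula gives twice the area as |[33·8 − (-12)·(-38)] + [(-12)·11 − (-20)·8] + [(-20)·44 − 10·11] + [10·42 − 12·44] + [12·(-38) − 33·42]| = 3104, so the area is 1552.
The number of boundary lattice points is Σ gcd(|Δx|,|Δy|) = gcd(45,46) + gcd(8,3) + gcd(30,33) + gcd(2,2) + gcd(21,80) = 1+1+3+2+1 = 8.
Pick's theorem gives I = A − B/2 + 1 = 1552 − 8/2 + 1 = 1549, so the closed region contains I + B = 1549 + 8 = 1557 lattice points.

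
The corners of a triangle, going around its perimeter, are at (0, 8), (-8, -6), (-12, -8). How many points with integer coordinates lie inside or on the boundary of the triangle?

The shoelace formula gives twice the area as |(0·(-6) − (-8)·8) + ((-8)·(-8) − (-12)·(-6)) + ((-12)·8 − 0·(-8))| = 40, so the area is 20.
Summing gcd(|Δx|,|Δy|) over the edges gives the boundary count: gcd(8,14) + gcd(4,2) + gcd(12,16) = 2+2+4 = 8.
Pick's theorem gives I = A − B/2 + 1 = 20 − 8/2 + 1 = 17, so the closed region contains I + B = 17 + 8 = 25 lattice points.

25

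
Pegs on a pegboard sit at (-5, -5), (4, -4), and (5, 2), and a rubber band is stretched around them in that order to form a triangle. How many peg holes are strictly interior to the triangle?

26

By the shoelace formula, twice the signed area is |((-5)·(-4) − 4·(-5)) + (4·2 − 5·(-4)) + (5·(-5) − (-5)·2)| = 53, so the area is 26.5.
Summing gcd(|Δx|,|Δy|) over the edges gives the boundary count: gcd(9,1) + gcd(1,6) + gcd(10,7) = 1+1+1 = 3.
Pick's theorem gives I = A − B/2 + 1 = 26.5 − 3/2 + 1 = 26.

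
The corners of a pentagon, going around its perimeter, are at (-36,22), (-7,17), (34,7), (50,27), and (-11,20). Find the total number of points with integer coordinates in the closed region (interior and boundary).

634

By the shoelace formula, twice the signed area is |[(-36)·17 − (-7)·22] + [(-7)·7 − 34·17] + [34·27 − 50·7] + [50·20 − (-11)·27] + [(-11)·22 − (-36)·20]| = 1258, so the area is 629.
Summing gcd(|Δx|,|Δy|) over the edges gives the boundary count: gcd(29,5) + gcd(41,10) + gcd(16,20) + gcd(61,7) + gcd(25,2) = 1+1+4+1+1 = 8.
Pick's theorem gives I = A − B/2 + 1 = 629 − 8/2 + 1 = 626, so the closed region contains I + B = 626 + 8 = 634 lattice points.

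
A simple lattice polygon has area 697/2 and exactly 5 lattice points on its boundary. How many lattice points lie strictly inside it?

From Pick's theorem, I = A − B/2 + 1 = 697/2 − 5/2 + 1 = 347.

347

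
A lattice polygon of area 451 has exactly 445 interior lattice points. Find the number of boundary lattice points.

Pick's theorem gives A = I + B/2 − 1, so B = 2(A − I + 1) = 2(451 − 445 + 1) = 14.

14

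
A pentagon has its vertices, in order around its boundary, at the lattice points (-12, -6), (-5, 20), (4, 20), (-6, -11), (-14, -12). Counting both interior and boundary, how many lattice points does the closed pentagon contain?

By the shoelace formula, twice the signed area is |[(-12)·20 − (-5)·(-6)] + [(-5)·20 − 4·20] + [4·(-11) − (-6)·20] + [(-6)·(-12) − (-14)·(-11)] + [(-14)·(-6) − (-12)·(-12)]| = 516, so the area is 258.
The number of boundary lattice points is Σ gcd(|Δx|,|Δy|) = gcd(7,26) + gcd(9,0) + gcd(10,31) + gcd(8,1) + gcd(2,6) = 1+9+1+1+2 = 14.
Pick's theorem gives I = A − B/2 + 1 = 258 − 14/2 + 1 = 252, so the closed region contains I + B = 252 + 14 = 266 lattice points.

266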